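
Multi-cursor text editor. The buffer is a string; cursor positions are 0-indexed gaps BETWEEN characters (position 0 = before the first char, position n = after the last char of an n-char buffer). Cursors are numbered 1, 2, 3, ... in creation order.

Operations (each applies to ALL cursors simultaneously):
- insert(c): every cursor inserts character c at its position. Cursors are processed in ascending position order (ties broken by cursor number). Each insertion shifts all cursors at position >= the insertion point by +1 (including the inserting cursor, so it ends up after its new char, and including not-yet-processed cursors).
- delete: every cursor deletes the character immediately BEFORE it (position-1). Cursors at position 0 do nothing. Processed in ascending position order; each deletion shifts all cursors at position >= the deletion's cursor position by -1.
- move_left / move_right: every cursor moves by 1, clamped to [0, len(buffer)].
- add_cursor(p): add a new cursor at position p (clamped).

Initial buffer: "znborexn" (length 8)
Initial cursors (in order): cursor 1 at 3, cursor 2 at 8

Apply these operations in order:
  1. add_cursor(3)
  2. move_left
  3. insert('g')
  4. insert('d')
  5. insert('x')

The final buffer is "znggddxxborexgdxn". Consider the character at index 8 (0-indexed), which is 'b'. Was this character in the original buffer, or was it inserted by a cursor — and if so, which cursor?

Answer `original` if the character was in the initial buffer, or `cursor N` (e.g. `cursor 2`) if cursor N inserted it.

After op 1 (add_cursor(3)): buffer="znborexn" (len 8), cursors c1@3 c3@3 c2@8, authorship ........
After op 2 (move_left): buffer="znborexn" (len 8), cursors c1@2 c3@2 c2@7, authorship ........
After op 3 (insert('g')): buffer="znggborexgn" (len 11), cursors c1@4 c3@4 c2@10, authorship ..13.....2.
After op 4 (insert('d')): buffer="znggddborexgdn" (len 14), cursors c1@6 c3@6 c2@13, authorship ..1313.....22.
After op 5 (insert('x')): buffer="znggddxxborexgdxn" (len 17), cursors c1@8 c3@8 c2@16, authorship ..131313.....222.
Authorship (.=original, N=cursor N): . . 1 3 1 3 1 3 . . . . . 2 2 2 .
Index 8: author = original

Answer: original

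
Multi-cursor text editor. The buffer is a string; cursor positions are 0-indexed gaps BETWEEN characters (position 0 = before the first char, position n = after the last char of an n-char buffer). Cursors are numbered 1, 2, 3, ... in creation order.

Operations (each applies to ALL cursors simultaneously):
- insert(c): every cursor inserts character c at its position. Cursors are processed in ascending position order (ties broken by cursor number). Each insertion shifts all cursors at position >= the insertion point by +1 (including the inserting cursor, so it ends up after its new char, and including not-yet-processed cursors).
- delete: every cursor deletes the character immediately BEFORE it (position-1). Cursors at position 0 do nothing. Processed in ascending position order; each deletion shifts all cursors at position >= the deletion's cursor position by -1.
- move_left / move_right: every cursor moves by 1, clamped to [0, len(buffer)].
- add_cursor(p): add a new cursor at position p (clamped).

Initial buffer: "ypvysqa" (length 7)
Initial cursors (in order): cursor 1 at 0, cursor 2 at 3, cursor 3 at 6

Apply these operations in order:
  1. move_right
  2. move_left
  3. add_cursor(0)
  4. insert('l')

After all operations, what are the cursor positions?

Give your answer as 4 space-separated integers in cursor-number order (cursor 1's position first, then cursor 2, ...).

After op 1 (move_right): buffer="ypvysqa" (len 7), cursors c1@1 c2@4 c3@7, authorship .......
After op 2 (move_left): buffer="ypvysqa" (len 7), cursors c1@0 c2@3 c3@6, authorship .......
After op 3 (add_cursor(0)): buffer="ypvysqa" (len 7), cursors c1@0 c4@0 c2@3 c3@6, authorship .......
After op 4 (insert('l')): buffer="llypvlysqla" (len 11), cursors c1@2 c4@2 c2@6 c3@10, authorship 14...2...3.

Answer: 2 6 10 2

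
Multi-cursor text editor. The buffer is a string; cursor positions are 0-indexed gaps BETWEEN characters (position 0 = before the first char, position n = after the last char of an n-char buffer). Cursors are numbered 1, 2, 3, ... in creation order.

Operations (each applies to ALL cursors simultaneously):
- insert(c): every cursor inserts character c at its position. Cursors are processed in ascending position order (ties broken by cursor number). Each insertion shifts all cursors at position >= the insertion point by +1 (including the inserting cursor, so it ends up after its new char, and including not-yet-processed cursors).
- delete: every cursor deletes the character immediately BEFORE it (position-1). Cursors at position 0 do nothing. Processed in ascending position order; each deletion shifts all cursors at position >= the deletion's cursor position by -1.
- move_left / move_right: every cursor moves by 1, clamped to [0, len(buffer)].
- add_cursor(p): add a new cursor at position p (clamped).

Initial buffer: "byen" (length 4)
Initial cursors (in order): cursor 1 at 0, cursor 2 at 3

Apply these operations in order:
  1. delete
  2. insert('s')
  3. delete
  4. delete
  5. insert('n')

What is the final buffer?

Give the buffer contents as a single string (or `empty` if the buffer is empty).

Answer: nbnn

Derivation:
After op 1 (delete): buffer="byn" (len 3), cursors c1@0 c2@2, authorship ...
After op 2 (insert('s')): buffer="sbysn" (len 5), cursors c1@1 c2@4, authorship 1..2.
After op 3 (delete): buffer="byn" (len 3), cursors c1@0 c2@2, authorship ...
After op 4 (delete): buffer="bn" (len 2), cursors c1@0 c2@1, authorship ..
After op 5 (insert('n')): buffer="nbnn" (len 4), cursors c1@1 c2@3, authorship 1.2.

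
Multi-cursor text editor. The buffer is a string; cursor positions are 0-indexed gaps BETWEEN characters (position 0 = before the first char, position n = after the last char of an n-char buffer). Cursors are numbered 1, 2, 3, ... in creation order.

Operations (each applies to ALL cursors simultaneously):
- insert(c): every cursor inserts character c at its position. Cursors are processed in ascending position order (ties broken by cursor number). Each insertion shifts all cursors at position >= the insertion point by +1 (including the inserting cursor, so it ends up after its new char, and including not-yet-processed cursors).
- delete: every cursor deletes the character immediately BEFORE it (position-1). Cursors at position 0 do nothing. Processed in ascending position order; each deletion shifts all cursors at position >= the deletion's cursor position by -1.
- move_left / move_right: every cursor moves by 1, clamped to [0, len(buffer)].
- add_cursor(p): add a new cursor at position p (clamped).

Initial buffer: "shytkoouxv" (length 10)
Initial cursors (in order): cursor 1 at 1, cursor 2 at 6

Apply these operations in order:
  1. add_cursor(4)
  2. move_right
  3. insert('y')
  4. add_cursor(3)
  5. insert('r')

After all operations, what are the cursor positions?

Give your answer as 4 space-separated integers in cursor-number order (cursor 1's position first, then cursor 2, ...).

Answer: 5 14 10 5

Derivation:
After op 1 (add_cursor(4)): buffer="shytkoouxv" (len 10), cursors c1@1 c3@4 c2@6, authorship ..........
After op 2 (move_right): buffer="shytkoouxv" (len 10), cursors c1@2 c3@5 c2@7, authorship ..........
After op 3 (insert('y')): buffer="shyytkyooyuxv" (len 13), cursors c1@3 c3@7 c2@10, authorship ..1...3..2...
After op 4 (add_cursor(3)): buffer="shyytkyooyuxv" (len 13), cursors c1@3 c4@3 c3@7 c2@10, authorship ..1...3..2...
After op 5 (insert('r')): buffer="shyrrytkyrooyruxv" (len 17), cursors c1@5 c4@5 c3@10 c2@14, authorship ..114...33..22...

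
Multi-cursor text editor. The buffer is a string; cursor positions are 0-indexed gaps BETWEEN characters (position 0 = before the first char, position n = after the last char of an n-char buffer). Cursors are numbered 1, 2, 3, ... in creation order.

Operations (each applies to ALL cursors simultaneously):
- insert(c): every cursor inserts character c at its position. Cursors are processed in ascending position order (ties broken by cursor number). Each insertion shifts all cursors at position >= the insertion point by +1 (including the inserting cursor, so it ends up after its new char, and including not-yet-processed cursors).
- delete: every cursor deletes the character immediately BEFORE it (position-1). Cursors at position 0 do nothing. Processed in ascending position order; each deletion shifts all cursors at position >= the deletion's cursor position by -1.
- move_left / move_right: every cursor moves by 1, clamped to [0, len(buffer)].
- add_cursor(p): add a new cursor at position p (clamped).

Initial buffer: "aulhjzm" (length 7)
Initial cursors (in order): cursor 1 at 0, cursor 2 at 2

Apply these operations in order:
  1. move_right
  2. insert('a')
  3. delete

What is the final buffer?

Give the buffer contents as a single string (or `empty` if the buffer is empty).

After op 1 (move_right): buffer="aulhjzm" (len 7), cursors c1@1 c2@3, authorship .......
After op 2 (insert('a')): buffer="aaulahjzm" (len 9), cursors c1@2 c2@5, authorship .1..2....
After op 3 (delete): buffer="aulhjzm" (len 7), cursors c1@1 c2@3, authorship .......

Answer: aulhjzm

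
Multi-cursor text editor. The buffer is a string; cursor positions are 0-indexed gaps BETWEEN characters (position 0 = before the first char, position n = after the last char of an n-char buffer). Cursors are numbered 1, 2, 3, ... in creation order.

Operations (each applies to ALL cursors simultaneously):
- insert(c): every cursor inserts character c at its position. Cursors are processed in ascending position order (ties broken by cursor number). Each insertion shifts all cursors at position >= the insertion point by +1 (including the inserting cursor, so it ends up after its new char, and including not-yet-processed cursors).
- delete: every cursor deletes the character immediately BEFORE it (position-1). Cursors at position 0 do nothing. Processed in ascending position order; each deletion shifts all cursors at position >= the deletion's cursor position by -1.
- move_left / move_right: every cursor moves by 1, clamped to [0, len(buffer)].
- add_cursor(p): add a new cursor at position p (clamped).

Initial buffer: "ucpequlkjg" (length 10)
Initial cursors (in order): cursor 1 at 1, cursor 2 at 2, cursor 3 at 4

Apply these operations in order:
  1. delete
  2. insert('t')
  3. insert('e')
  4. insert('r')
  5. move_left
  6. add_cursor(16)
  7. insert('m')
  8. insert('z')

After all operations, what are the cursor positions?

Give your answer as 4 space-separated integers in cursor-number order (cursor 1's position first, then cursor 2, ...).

After op 1 (delete): buffer="pqulkjg" (len 7), cursors c1@0 c2@0 c3@1, authorship .......
After op 2 (insert('t')): buffer="ttptqulkjg" (len 10), cursors c1@2 c2@2 c3@4, authorship 12.3......
After op 3 (insert('e')): buffer="tteeptequlkjg" (len 13), cursors c1@4 c2@4 c3@7, authorship 1212.33......
After op 4 (insert('r')): buffer="tteerrpterqulkjg" (len 16), cursors c1@6 c2@6 c3@10, authorship 121212.333......
After op 5 (move_left): buffer="tteerrpterqulkjg" (len 16), cursors c1@5 c2@5 c3@9, authorship 121212.333......
After op 6 (add_cursor(16)): buffer="tteerrpterqulkjg" (len 16), cursors c1@5 c2@5 c3@9 c4@16, authorship 121212.333......
After op 7 (insert('m')): buffer="tteermmrptemrqulkjgm" (len 20), cursors c1@7 c2@7 c3@12 c4@20, authorship 12121122.3333......4
After op 8 (insert('z')): buffer="tteermmzzrptemzrqulkjgmz" (len 24), cursors c1@9 c2@9 c3@15 c4@24, authorship 1212112122.33333......44

Answer: 9 9 15 24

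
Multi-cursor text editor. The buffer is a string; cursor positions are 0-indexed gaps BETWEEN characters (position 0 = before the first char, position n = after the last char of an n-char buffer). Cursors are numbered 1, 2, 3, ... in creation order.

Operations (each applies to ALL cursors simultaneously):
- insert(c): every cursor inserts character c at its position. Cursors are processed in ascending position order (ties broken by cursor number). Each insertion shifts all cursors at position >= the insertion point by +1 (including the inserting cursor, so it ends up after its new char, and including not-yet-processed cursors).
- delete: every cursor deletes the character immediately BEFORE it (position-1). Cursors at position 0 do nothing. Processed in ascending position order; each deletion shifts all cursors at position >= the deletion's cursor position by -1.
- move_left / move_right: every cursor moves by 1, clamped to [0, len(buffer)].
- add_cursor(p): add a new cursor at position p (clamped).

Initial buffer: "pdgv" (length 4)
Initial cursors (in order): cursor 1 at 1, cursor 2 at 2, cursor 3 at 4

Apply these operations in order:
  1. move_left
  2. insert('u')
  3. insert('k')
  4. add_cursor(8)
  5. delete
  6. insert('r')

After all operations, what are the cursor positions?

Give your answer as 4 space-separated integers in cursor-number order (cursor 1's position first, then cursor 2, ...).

After op 1 (move_left): buffer="pdgv" (len 4), cursors c1@0 c2@1 c3@3, authorship ....
After op 2 (insert('u')): buffer="upudguv" (len 7), cursors c1@1 c2@3 c3@6, authorship 1.2..3.
After op 3 (insert('k')): buffer="ukpukdgukv" (len 10), cursors c1@2 c2@5 c3@9, authorship 11.22..33.
After op 4 (add_cursor(8)): buffer="ukpukdgukv" (len 10), cursors c1@2 c2@5 c4@8 c3@9, authorship 11.22..33.
After op 5 (delete): buffer="upudgv" (len 6), cursors c1@1 c2@3 c3@5 c4@5, authorship 1.2...
After op 6 (insert('r')): buffer="urpurdgrrv" (len 10), cursors c1@2 c2@5 c3@9 c4@9, authorship 11.22..34.

Answer: 2 5 9 9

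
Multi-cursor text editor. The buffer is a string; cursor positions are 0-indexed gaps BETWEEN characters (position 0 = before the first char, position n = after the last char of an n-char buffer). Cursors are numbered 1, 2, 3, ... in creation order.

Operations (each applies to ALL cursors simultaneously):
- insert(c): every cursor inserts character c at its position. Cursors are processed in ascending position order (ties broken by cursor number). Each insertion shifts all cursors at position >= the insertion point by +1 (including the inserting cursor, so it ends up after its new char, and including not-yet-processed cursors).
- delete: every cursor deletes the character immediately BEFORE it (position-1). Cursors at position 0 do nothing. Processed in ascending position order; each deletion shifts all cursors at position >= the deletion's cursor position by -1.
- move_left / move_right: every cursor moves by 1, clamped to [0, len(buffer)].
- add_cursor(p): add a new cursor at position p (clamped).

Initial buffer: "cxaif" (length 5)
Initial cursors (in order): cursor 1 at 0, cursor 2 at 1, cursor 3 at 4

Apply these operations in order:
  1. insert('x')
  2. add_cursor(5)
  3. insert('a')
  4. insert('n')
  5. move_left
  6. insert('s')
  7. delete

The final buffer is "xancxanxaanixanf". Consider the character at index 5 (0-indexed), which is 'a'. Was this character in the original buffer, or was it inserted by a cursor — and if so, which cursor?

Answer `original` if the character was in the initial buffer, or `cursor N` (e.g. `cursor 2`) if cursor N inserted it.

Answer: cursor 2

Derivation:
After op 1 (insert('x')): buffer="xcxxaixf" (len 8), cursors c1@1 c2@3 c3@7, authorship 1.2...3.
After op 2 (add_cursor(5)): buffer="xcxxaixf" (len 8), cursors c1@1 c2@3 c4@5 c3@7, authorship 1.2...3.
After op 3 (insert('a')): buffer="xacxaxaaixaf" (len 12), cursors c1@2 c2@5 c4@8 c3@11, authorship 11.22..4.33.
After op 4 (insert('n')): buffer="xancxanxaanixanf" (len 16), cursors c1@3 c2@7 c4@11 c3@15, authorship 111.222..44.333.
After op 5 (move_left): buffer="xancxanxaanixanf" (len 16), cursors c1@2 c2@6 c4@10 c3@14, authorship 111.222..44.333.
After op 6 (insert('s')): buffer="xasncxasnxaasnixasnf" (len 20), cursors c1@3 c2@8 c4@13 c3@18, authorship 1111.2222..444.3333.
After op 7 (delete): buffer="xancxanxaanixanf" (len 16), cursors c1@2 c2@6 c4@10 c3@14, authorship 111.222..44.333.
Authorship (.=original, N=cursor N): 1 1 1 . 2 2 2 . . 4 4 . 3 3 3 .
Index 5: author = 2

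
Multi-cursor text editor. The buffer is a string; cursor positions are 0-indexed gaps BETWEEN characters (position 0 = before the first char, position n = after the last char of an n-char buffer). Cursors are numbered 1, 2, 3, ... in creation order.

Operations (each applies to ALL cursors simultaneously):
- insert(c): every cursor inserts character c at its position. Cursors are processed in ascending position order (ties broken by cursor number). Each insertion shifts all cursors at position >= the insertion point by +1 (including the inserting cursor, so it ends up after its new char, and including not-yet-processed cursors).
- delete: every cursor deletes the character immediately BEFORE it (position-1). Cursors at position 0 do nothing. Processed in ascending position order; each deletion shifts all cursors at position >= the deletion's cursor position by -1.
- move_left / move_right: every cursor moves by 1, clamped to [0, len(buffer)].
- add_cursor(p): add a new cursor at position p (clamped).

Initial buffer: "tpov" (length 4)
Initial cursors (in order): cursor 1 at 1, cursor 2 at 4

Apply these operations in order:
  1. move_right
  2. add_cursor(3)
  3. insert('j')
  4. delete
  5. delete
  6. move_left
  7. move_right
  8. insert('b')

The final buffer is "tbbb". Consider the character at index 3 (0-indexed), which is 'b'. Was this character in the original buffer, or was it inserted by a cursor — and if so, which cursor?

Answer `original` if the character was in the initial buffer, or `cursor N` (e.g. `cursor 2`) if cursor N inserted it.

After op 1 (move_right): buffer="tpov" (len 4), cursors c1@2 c2@4, authorship ....
After op 2 (add_cursor(3)): buffer="tpov" (len 4), cursors c1@2 c3@3 c2@4, authorship ....
After op 3 (insert('j')): buffer="tpjojvj" (len 7), cursors c1@3 c3@5 c2@7, authorship ..1.3.2
After op 4 (delete): buffer="tpov" (len 4), cursors c1@2 c3@3 c2@4, authorship ....
After op 5 (delete): buffer="t" (len 1), cursors c1@1 c2@1 c3@1, authorship .
After op 6 (move_left): buffer="t" (len 1), cursors c1@0 c2@0 c3@0, authorship .
After op 7 (move_right): buffer="t" (len 1), cursors c1@1 c2@1 c3@1, authorship .
After op 8 (insert('b')): buffer="tbbb" (len 4), cursors c1@4 c2@4 c3@4, authorship .123
Authorship (.=original, N=cursor N): . 1 2 3
Index 3: author = 3

Answer: cursor 3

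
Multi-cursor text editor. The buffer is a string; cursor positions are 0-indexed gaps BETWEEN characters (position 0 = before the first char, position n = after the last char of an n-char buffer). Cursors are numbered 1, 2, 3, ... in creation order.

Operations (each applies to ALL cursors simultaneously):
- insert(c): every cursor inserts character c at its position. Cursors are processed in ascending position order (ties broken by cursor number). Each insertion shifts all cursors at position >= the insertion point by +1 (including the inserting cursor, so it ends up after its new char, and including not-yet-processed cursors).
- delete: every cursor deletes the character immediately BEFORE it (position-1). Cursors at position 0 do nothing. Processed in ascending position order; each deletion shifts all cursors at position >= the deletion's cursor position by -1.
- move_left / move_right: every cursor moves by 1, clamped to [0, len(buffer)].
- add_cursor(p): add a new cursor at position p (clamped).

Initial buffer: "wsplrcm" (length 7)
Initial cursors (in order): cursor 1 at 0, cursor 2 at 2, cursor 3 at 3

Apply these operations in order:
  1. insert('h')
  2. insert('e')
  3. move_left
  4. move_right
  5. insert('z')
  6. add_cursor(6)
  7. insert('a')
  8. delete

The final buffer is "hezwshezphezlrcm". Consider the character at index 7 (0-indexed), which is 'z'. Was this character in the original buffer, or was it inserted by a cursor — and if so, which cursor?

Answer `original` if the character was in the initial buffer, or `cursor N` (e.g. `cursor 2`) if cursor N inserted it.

After op 1 (insert('h')): buffer="hwshphlrcm" (len 10), cursors c1@1 c2@4 c3@6, authorship 1..2.3....
After op 2 (insert('e')): buffer="hewshephelrcm" (len 13), cursors c1@2 c2@6 c3@9, authorship 11..22.33....
After op 3 (move_left): buffer="hewshephelrcm" (len 13), cursors c1@1 c2@5 c3@8, authorship 11..22.33....
After op 4 (move_right): buffer="hewshephelrcm" (len 13), cursors c1@2 c2@6 c3@9, authorship 11..22.33....
After op 5 (insert('z')): buffer="hezwshezphezlrcm" (len 16), cursors c1@3 c2@8 c3@12, authorship 111..222.333....
After op 6 (add_cursor(6)): buffer="hezwshezphezlrcm" (len 16), cursors c1@3 c4@6 c2@8 c3@12, authorship 111..222.333....
After op 7 (insert('a')): buffer="hezawshaezaphezalrcm" (len 20), cursors c1@4 c4@8 c2@11 c3@16, authorship 1111..24222.3333....
After op 8 (delete): buffer="hezwshezphezlrcm" (len 16), cursors c1@3 c4@6 c2@8 c3@12, authorship 111..222.333....
Authorship (.=original, N=cursor N): 1 1 1 . . 2 2 2 . 3 3 3 . . . .
Index 7: author = 2

Answer: cursor 2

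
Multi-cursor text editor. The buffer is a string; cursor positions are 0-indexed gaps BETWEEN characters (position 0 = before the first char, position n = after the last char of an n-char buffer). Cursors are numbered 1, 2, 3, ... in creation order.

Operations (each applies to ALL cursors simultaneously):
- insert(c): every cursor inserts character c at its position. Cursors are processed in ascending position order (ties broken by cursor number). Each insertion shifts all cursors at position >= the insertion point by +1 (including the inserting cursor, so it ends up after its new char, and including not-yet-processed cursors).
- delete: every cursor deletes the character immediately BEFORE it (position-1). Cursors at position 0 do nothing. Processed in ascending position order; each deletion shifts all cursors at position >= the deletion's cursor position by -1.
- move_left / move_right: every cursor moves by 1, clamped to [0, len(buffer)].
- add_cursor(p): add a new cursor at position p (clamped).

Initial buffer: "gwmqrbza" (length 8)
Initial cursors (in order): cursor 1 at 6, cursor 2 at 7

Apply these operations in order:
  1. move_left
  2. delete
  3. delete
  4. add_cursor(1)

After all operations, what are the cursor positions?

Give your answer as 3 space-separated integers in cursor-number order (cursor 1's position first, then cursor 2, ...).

After op 1 (move_left): buffer="gwmqrbza" (len 8), cursors c1@5 c2@6, authorship ........
After op 2 (delete): buffer="gwmqza" (len 6), cursors c1@4 c2@4, authorship ......
After op 3 (delete): buffer="gwza" (len 4), cursors c1@2 c2@2, authorship ....
After op 4 (add_cursor(1)): buffer="gwza" (len 4), cursors c3@1 c1@2 c2@2, authorship ....

Answer: 2 2 1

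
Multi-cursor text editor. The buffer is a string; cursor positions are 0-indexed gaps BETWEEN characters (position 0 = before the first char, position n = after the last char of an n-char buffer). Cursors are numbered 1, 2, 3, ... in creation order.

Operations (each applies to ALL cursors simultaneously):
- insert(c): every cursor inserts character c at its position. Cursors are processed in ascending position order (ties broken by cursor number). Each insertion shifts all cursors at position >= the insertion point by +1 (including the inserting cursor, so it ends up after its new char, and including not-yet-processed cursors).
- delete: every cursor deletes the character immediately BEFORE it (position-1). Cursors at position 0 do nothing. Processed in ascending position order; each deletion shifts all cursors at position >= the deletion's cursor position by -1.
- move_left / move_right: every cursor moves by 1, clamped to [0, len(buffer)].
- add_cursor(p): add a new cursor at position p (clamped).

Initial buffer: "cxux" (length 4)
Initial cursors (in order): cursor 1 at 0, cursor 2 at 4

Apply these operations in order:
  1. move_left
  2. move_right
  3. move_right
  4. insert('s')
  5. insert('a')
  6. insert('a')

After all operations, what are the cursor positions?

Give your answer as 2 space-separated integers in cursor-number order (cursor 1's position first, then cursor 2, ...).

Answer: 5 10

Derivation:
After op 1 (move_left): buffer="cxux" (len 4), cursors c1@0 c2@3, authorship ....
After op 2 (move_right): buffer="cxux" (len 4), cursors c1@1 c2@4, authorship ....
After op 3 (move_right): buffer="cxux" (len 4), cursors c1@2 c2@4, authorship ....
After op 4 (insert('s')): buffer="cxsuxs" (len 6), cursors c1@3 c2@6, authorship ..1..2
After op 5 (insert('a')): buffer="cxsauxsa" (len 8), cursors c1@4 c2@8, authorship ..11..22
After op 6 (insert('a')): buffer="cxsaauxsaa" (len 10), cursors c1@5 c2@10, authorship ..111..222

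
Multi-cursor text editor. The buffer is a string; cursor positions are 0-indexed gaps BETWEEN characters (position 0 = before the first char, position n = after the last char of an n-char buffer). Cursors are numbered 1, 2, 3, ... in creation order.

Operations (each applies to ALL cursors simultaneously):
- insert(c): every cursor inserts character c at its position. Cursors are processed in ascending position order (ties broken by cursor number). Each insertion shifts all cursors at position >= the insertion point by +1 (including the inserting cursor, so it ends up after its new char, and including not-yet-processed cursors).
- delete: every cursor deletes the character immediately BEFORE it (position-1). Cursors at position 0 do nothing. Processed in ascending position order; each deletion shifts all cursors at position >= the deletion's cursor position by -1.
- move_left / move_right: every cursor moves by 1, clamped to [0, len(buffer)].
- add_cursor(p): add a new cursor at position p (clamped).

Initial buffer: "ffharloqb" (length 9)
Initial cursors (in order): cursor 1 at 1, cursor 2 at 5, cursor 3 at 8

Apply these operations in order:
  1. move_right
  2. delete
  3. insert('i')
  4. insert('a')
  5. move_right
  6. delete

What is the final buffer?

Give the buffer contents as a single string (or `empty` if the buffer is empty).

After op 1 (move_right): buffer="ffharloqb" (len 9), cursors c1@2 c2@6 c3@9, authorship .........
After op 2 (delete): buffer="fharoq" (len 6), cursors c1@1 c2@4 c3@6, authorship ......
After op 3 (insert('i')): buffer="fiharioqi" (len 9), cursors c1@2 c2@6 c3@9, authorship .1...2..3
After op 4 (insert('a')): buffer="fiahariaoqia" (len 12), cursors c1@3 c2@8 c3@12, authorship .11...22..33
After op 5 (move_right): buffer="fiahariaoqia" (len 12), cursors c1@4 c2@9 c3@12, authorship .11...22..33
After op 6 (delete): buffer="fiaariaqi" (len 9), cursors c1@3 c2@7 c3@9, authorship .11..22.3

Answer: fiaariaqi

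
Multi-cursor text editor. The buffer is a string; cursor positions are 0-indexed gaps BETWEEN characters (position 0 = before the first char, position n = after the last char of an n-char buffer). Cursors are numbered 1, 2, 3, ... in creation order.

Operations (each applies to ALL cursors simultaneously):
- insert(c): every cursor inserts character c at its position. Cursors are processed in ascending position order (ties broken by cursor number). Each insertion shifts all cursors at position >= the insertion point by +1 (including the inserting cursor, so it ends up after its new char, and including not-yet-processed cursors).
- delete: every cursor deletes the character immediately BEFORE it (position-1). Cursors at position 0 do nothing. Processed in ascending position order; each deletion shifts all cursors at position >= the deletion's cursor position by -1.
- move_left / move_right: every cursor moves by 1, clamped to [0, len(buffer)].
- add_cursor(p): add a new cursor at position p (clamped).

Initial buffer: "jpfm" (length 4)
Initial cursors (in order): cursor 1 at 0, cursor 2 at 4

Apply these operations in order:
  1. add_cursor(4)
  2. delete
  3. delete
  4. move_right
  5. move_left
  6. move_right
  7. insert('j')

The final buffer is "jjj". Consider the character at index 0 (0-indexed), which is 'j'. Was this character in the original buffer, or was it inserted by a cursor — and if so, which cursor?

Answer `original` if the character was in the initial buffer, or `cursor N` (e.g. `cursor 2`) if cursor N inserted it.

After op 1 (add_cursor(4)): buffer="jpfm" (len 4), cursors c1@0 c2@4 c3@4, authorship ....
After op 2 (delete): buffer="jp" (len 2), cursors c1@0 c2@2 c3@2, authorship ..
After op 3 (delete): buffer="" (len 0), cursors c1@0 c2@0 c3@0, authorship 
After op 4 (move_right): buffer="" (len 0), cursors c1@0 c2@0 c3@0, authorship 
After op 5 (move_left): buffer="" (len 0), cursors c1@0 c2@0 c3@0, authorship 
After op 6 (move_right): buffer="" (len 0), cursors c1@0 c2@0 c3@0, authorship 
After op 7 (insert('j')): buffer="jjj" (len 3), cursors c1@3 c2@3 c3@3, authorship 123
Authorship (.=original, N=cursor N): 1 2 3
Index 0: author = 1

Answer: cursor 1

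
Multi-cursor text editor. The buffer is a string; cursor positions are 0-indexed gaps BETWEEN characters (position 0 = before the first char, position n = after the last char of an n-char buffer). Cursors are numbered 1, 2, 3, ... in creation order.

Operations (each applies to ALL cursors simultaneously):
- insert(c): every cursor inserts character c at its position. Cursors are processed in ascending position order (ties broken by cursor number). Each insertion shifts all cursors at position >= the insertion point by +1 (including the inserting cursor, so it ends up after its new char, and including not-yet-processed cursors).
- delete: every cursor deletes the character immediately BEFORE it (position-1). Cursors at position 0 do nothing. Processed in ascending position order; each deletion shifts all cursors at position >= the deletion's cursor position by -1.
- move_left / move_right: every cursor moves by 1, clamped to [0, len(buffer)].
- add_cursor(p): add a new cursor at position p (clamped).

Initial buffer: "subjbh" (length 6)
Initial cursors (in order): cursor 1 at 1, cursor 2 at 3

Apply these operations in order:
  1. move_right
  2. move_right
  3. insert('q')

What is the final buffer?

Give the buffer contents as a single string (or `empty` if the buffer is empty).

After op 1 (move_right): buffer="subjbh" (len 6), cursors c1@2 c2@4, authorship ......
After op 2 (move_right): buffer="subjbh" (len 6), cursors c1@3 c2@5, authorship ......
After op 3 (insert('q')): buffer="subqjbqh" (len 8), cursors c1@4 c2@7, authorship ...1..2.

Answer: subqjbqh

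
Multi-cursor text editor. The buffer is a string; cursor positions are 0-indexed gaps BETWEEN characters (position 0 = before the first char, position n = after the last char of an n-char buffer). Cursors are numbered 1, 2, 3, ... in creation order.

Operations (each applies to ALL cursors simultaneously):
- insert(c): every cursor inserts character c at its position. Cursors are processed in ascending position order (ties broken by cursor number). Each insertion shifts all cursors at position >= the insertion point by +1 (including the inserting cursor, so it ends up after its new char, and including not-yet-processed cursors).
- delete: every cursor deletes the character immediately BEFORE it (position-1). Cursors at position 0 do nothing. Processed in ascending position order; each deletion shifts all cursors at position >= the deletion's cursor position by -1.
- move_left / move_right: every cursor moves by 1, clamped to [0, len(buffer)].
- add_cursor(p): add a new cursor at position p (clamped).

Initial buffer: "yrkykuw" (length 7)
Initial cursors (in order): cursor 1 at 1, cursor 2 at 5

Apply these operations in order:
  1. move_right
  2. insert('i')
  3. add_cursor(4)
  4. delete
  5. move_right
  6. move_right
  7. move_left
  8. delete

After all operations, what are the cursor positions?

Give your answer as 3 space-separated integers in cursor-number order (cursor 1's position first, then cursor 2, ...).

Answer: 1 2 1

Derivation:
After op 1 (move_right): buffer="yrkykuw" (len 7), cursors c1@2 c2@6, authorship .......
After op 2 (insert('i')): buffer="yrikykuiw" (len 9), cursors c1@3 c2@8, authorship ..1....2.
After op 3 (add_cursor(4)): buffer="yrikykuiw" (len 9), cursors c1@3 c3@4 c2@8, authorship ..1....2.
After op 4 (delete): buffer="yrykuw" (len 6), cursors c1@2 c3@2 c2@5, authorship ......
After op 5 (move_right): buffer="yrykuw" (len 6), cursors c1@3 c3@3 c2@6, authorship ......
After op 6 (move_right): buffer="yrykuw" (len 6), cursors c1@4 c3@4 c2@6, authorship ......
After op 7 (move_left): buffer="yrykuw" (len 6), cursors c1@3 c3@3 c2@5, authorship ......
After op 8 (delete): buffer="ykw" (len 3), cursors c1@1 c3@1 c2@2, authorship ...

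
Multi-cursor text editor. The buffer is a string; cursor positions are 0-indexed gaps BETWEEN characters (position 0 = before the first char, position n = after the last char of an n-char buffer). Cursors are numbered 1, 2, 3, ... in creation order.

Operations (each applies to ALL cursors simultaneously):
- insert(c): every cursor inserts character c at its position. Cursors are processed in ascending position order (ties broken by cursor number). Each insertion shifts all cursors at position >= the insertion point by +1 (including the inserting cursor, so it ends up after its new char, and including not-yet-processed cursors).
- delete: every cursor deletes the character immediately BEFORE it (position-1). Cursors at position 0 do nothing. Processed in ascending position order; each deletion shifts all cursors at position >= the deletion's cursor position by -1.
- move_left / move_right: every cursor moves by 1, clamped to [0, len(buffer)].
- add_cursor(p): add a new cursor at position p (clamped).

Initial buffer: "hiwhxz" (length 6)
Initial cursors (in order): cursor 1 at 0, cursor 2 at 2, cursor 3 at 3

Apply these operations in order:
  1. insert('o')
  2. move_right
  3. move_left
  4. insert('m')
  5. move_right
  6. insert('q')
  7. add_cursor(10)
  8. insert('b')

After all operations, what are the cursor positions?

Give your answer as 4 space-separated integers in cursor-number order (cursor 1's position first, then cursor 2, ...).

After op 1 (insert('o')): buffer="ohiowohxz" (len 9), cursors c1@1 c2@4 c3@6, authorship 1..2.3...
After op 2 (move_right): buffer="ohiowohxz" (len 9), cursors c1@2 c2@5 c3@7, authorship 1..2.3...
After op 3 (move_left): buffer="ohiowohxz" (len 9), cursors c1@1 c2@4 c3@6, authorship 1..2.3...
After op 4 (insert('m')): buffer="omhiomwomhxz" (len 12), cursors c1@2 c2@6 c3@9, authorship 11..22.33...
After op 5 (move_right): buffer="omhiomwomhxz" (len 12), cursors c1@3 c2@7 c3@10, authorship 11..22.33...
After op 6 (insert('q')): buffer="omhqiomwqomhqxz" (len 15), cursors c1@4 c2@9 c3@13, authorship 11.1.22.233.3..
After op 7 (add_cursor(10)): buffer="omhqiomwqomhqxz" (len 15), cursors c1@4 c2@9 c4@10 c3@13, authorship 11.1.22.233.3..
After op 8 (insert('b')): buffer="omhqbiomwqbobmhqbxz" (len 19), cursors c1@5 c2@11 c4@13 c3@17, authorship 11.11.22.22343.33..

Answer: 5 11 17 13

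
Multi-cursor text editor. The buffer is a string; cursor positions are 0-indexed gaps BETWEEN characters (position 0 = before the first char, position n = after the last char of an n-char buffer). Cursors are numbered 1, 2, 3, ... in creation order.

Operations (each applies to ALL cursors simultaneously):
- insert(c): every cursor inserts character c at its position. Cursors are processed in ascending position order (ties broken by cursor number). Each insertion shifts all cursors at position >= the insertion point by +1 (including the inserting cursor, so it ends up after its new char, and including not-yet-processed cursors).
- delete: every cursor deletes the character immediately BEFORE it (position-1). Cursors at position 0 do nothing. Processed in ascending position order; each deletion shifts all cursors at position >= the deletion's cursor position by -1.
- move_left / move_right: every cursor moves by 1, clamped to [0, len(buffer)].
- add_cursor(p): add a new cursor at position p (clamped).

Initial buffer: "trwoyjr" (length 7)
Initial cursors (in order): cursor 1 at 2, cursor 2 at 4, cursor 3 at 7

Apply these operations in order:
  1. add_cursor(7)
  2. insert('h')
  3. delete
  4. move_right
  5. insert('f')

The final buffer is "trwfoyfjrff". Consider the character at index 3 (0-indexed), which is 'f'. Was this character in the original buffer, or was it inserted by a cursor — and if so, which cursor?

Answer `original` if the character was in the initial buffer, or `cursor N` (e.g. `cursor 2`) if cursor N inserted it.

After op 1 (add_cursor(7)): buffer="trwoyjr" (len 7), cursors c1@2 c2@4 c3@7 c4@7, authorship .......
After op 2 (insert('h')): buffer="trhwohyjrhh" (len 11), cursors c1@3 c2@6 c3@11 c4@11, authorship ..1..2...34
After op 3 (delete): buffer="trwoyjr" (len 7), cursors c1@2 c2@4 c3@7 c4@7, authorship .......
After op 4 (move_right): buffer="trwoyjr" (len 7), cursors c1@3 c2@5 c3@7 c4@7, authorship .......
After op 5 (insert('f')): buffer="trwfoyfjrff" (len 11), cursors c1@4 c2@7 c3@11 c4@11, authorship ...1..2..34
Authorship (.=original, N=cursor N): . . . 1 . . 2 . . 3 4
Index 3: author = 1

Answer: cursor 1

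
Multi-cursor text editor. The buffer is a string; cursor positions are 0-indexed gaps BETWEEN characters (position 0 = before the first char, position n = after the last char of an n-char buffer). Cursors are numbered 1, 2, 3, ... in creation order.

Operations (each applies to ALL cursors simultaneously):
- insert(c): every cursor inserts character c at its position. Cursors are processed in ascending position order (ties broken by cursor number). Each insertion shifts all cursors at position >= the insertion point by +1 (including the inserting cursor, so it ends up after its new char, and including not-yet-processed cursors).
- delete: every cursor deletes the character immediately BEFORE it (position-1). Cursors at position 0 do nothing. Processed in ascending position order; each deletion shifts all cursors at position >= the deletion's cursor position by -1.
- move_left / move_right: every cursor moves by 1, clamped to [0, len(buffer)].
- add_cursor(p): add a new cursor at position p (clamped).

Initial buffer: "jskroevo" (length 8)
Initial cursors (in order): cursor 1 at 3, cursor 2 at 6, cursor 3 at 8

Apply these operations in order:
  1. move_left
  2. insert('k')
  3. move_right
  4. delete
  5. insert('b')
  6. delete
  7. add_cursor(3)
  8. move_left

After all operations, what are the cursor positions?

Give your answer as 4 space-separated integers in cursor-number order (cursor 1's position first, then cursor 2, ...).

After op 1 (move_left): buffer="jskroevo" (len 8), cursors c1@2 c2@5 c3@7, authorship ........
After op 2 (insert('k')): buffer="jskkrokevko" (len 11), cursors c1@3 c2@7 c3@10, authorship ..1...2..3.
After op 3 (move_right): buffer="jskkrokevko" (len 11), cursors c1@4 c2@8 c3@11, authorship ..1...2..3.
After op 4 (delete): buffer="jskrokvk" (len 8), cursors c1@3 c2@6 c3@8, authorship ..1..2.3
After op 5 (insert('b')): buffer="jskbrokbvkb" (len 11), cursors c1@4 c2@8 c3@11, authorship ..11..22.33
After op 6 (delete): buffer="jskrokvk" (len 8), cursors c1@3 c2@6 c3@8, authorship ..1..2.3
After op 7 (add_cursor(3)): buffer="jskrokvk" (len 8), cursors c1@3 c4@3 c2@6 c3@8, authorship ..1..2.3
After op 8 (move_left): buffer="jskrokvk" (len 8), cursors c1@2 c4@2 c2@5 c3@7, authorship ..1..2.3

Answer: 2 5 7 2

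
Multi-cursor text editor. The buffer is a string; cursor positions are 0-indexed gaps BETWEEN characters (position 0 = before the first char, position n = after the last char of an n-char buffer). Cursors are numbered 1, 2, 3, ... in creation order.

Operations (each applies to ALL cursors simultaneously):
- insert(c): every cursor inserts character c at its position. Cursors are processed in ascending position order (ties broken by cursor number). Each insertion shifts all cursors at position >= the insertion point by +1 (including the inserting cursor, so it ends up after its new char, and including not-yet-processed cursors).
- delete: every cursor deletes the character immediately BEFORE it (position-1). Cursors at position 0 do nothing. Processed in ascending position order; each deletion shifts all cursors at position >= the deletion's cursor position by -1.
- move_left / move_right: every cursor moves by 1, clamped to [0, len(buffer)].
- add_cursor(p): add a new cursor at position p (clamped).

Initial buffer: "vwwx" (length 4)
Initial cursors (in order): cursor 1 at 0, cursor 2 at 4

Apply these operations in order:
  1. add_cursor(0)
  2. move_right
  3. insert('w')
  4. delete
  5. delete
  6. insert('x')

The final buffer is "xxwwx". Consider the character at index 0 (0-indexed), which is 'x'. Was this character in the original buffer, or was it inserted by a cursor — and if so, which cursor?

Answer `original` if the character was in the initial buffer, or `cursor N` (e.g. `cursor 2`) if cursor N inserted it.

Answer: cursor 1

Derivation:
After op 1 (add_cursor(0)): buffer="vwwx" (len 4), cursors c1@0 c3@0 c2@4, authorship ....
After op 2 (move_right): buffer="vwwx" (len 4), cursors c1@1 c3@1 c2@4, authorship ....
After op 3 (insert('w')): buffer="vwwwwxw" (len 7), cursors c1@3 c3@3 c2@7, authorship .13...2
After op 4 (delete): buffer="vwwx" (len 4), cursors c1@1 c3@1 c2@4, authorship ....
After op 5 (delete): buffer="ww" (len 2), cursors c1@0 c3@0 c2@2, authorship ..
After op 6 (insert('x')): buffer="xxwwx" (len 5), cursors c1@2 c3@2 c2@5, authorship 13..2
Authorship (.=original, N=cursor N): 1 3 . . 2
Index 0: author = 1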